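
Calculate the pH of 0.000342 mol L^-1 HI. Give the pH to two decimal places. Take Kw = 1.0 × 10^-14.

HI is a strong acid and dissociates completely, so [H+] = 0.000342 M.
pH = -log(0.000342) = 3.47

pH = 3.47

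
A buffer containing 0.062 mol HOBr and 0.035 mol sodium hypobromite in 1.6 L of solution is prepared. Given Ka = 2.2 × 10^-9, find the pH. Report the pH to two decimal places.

pH = 8.41

pKa = −log(2.2 × 10^-9) = 8.658
Henderson–Hasselbalch: pH = pKa + log([OBr-]/[HOBr]) = 8.658 + log(0.035/0.062)
pH = 8.658 + (-0.248) = 8.41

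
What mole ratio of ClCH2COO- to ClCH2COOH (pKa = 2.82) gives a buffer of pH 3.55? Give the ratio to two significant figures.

pH = pKa + log(r) ⇒ log(r) = 3.55 − 2.82 = +0.73
r = [ClCH2COO-]/[ClCH2COOH] = 10^(+0.73) = 5.37

ratio = 5.4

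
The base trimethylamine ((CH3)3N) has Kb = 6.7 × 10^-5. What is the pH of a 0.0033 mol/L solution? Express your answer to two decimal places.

pH = 10.64

(CH3)3N + H2O ⇌ (CH3)3NH+ + OH-
From the ICE table, Kb = x²/(0.0033 − x) = 6.7 × 10^-5.
x is not negligible relative to C₀; solve x² + 6.7e-05·x − 2.21e-07 = 0.
x = [−6.7e-05 + √(6.7e-05² + 8.84e-07)]/2 = 4.38 × 10^-4 M
pOH = 3.36, so pH = 14.00 − pOH = 10.64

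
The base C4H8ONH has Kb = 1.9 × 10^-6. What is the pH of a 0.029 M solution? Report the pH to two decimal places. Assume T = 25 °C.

pH = 10.37

C4H8ONH + H2O ⇌ C4H8ONH2+ + OH-
Kb = [OH-]²/(0.029 − [OH-]) = 1.9 × 10^-6
Neglecting [OH-] in the denominator: [OH-] = √(1.9 × 10^-6 × 0.029) = 2.35 × 10^-4 M
([OH-]/C₀ = 0.81% < 5%, so the approximation holds.)
pOH = −log(2.35 × 10^-4) = 3.63; pH = 14.00 − 3.63 = 10.37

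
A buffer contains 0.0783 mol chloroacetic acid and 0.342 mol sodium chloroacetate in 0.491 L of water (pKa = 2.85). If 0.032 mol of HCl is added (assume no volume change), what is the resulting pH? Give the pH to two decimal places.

pH = 3.30

After neutralization: n(ClCH2COOH) = 0.11 mol, n(ClCH2COO-) = 0.31 mol.
pH = pKa + log(n_ClCH2COO-/n_ClCH2COOH) = 2.85 + log(0.31/0.11) = 2.85 + (+0.450)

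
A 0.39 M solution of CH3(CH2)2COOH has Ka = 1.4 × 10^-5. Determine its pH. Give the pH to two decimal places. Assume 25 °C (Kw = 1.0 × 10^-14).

pH = 2.63

CH3(CH2)2COOH ⇌ CH3(CH2)2COO- + H+
Let x = [H+] at equilibrium. Ka = x²/(0.39 − x).
Neglecting x in the denominator: x = √(1.4 × 10^-5 × 0.39) = 2.34 × 10^-3 M
(x/C₀ = 0.6% < 5%, so the approximation holds.)
pH = −log[H+] = −log(2.34 × 10^-3) = 2.63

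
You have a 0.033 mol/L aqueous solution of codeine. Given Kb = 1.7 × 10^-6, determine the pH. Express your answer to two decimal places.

C18H21NO3 + H2O ⇌ C18H22NO3+ + OH-
Kb = x²/(0.033 − x) = 1.7 × 10^-6
Since Kb ≪ C₀, x ≈ √(Kb·C₀) = 2.37 × 10^-4 M.
(x/C₀ = 0.72% < 5%, so the approximation holds.)
pOH = −log(2.37 × 10^-4) = 3.63; pH = 14.00 − 3.63 = 10.37

pH = 10.37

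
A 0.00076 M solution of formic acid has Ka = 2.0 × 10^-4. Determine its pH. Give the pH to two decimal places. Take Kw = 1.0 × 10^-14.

HCOOH ⇌ HCOO- + H+
Ka = [H+]²/(0.00076 − [H+]) = 2.0 × 10^-4
[H+] is not negligible relative to C₀; solve [H+]² + 0.0002·[H+] − 1.52e-07 = 0.
[H+] = [−0.0002 + √(0.0002² + 6.08e-07)]/2 = 3.02 × 10^-4 M
pH = −log[H+] = −log(3.02 × 10^-4) = 3.52

pH = 3.52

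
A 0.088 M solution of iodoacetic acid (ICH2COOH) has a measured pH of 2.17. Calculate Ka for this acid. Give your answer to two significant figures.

Ka = 5.6 × 10^-4

[H+] = 10^(-2.17) = 6.76 × 10^-3 M
At equilibrium [HA] = 0.088 − 6.76 × 10^-3 = 8.12 × 10^-2 M
Ka = [H+][A-]/[HA] = (6.76 × 10^-3)² / 8.12 × 10^-2 = 5.6 × 10^-4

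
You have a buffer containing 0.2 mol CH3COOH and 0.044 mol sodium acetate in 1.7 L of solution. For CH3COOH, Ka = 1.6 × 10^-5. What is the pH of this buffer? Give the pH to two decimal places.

pH = 4.14

pKa = −log(1.6 × 10^-5) = 4.796
Henderson–Hasselbalch: pH = pKa + log([CH3COO-]/[CH3COOH]) = 4.796 + log(0.044/0.2)
pH = 4.796 + (-0.658) = 4.14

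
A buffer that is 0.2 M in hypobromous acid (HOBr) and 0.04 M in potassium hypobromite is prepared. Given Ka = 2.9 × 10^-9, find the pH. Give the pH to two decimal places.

pH = 7.84

pKa = −log(2.9 × 10^-9) = 8.538
pH = pKa + log([A⁻]/[HA]) = 8.538 + log(0.04/0.2)
pH = 8.538 + (-0.699) = 7.84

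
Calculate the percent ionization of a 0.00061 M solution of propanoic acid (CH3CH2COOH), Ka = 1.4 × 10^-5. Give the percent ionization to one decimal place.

14.0%

CH3CH2COOH ⇌ CH3CH2COO- + H+; let x = [H+] at equilibrium.
Ka = x²/(C₀ − x); solving the quadratic gives x = 8.57 × 10^-5 M.
% ionization = x/C₀ × 100% = 8.57 × 10^-5/0.00061 × 100% = 14.0%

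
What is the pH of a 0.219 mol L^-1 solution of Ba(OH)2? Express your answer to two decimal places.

Ba(OH)2 is a strong base (each formula unit releases 2 OH-); [OH-] = 0.438 M.
pOH = -log(0.438) = 0.36
pH = 14.00 - 0.36 = 13.64

pH = 13.64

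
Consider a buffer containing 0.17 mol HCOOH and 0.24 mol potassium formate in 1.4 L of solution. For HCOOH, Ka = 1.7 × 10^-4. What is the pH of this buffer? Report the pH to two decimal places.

pKa = −log(1.7 × 10^-4) = 3.770
Using pH = pKa + log([base]/[acid]) with [base]/[acid] = 0.24/0.17:
pH = 3.770 + (+0.150) = 3.92

pH = 3.92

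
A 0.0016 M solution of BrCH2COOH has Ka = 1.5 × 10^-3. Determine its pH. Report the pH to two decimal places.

BrCH2COOH ⇌ BrCH2COO- + H+
Ka = x²/(0.0016 − x) = 1.5 × 10^-3
x is not negligible relative to C₀; solve x² + 0.0015·x − 2.4e-06 = 0.
x = (−Ka + √(Ka² + 4·Ka·C₀))/2 = 9.71 × 10^-4 M
pH = −log[H+] = −log(9.71 × 10^-4) = 3.01

pH = 3.01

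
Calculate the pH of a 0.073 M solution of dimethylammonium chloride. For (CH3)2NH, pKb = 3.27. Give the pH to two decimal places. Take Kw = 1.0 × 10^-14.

(CH3)2NH2+ is the conjugate acid of the weak base (CH3)2NH.
Kb = 10^(−3.27) = 5.37 × 10^-4
Ka = Kw/Kb = 1.0×10^-14 / 5.37 × 10^-4 = 1.86 × 10^-11
From the ICE table, Ka = x²/(0.073 − x) = 1.86 × 10^-11.
Neglecting x in the denominator: x = √(1.86 × 10^-11 × 0.073) = 1.17 × 10^-6 M
Check: 0.0016% ionized — well under 5%, approximation valid.
pH = −log[H+] = −log(1.17 × 10^-6) = 5.93

pH = 5.93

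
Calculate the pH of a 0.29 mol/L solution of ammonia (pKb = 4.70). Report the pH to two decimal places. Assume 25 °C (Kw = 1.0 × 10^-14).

pH = 11.38

NH3 + H2O ⇌ NH4+ + OH-
Kb = 10^(−4.70) = 2.00 × 10^-5
From the ICE table, Kb = x²/(0.29 − x) = 2.00 × 10^-5.
Assume x ≪ 0.29: x ≈ √(2.00 × 10^-5 × 0.29) = 2.41 × 10^-3 M
pOH = −log(2.41 × 10^-3) = 2.62; pH = 14.00 − 2.62 = 11.38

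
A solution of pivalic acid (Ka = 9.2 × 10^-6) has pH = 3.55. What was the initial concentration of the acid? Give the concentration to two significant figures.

C₀ = 8.9 × 10^-3 M

[H+] = 10^(-3.55) = 2.82 × 10^-4 M = x
Ka = x²/(C₀ − x) ⇒ C₀ = x + x²/Ka
C₀ = 2.82 × 10^-4 + (2.82 × 10^-4)²/(9.2 × 10^-6) = 8.93 × 10^-3 M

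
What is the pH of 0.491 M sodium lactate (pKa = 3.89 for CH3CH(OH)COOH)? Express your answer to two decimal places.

CH3CH(OH)COO- is the conjugate base of the weak acid CH3CH(OH)COOH.
Ka = 10^(−3.89) = 1.29 × 10^-4
Kb = Kw/Ka = 1.0×10^-14 / 1.29 × 10^-4 = 7.75 × 10^-11
Let x = [OH-] at equilibrium. Kb = x²/(0.491 − x).
Since Kb ≪ C₀, x ≈ √(Kb·C₀) = 6.17 × 10^-6 M.
Check: 0.0013% ionized — well under 5%, approximation valid.
pOH = −log(6.17 × 10^-6) = 5.21; pH = 14.00 − 5.21 = 8.79

pH = 8.79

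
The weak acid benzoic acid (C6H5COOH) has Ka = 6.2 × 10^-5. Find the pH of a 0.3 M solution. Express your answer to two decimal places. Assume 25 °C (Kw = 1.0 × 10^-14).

pH = 2.37

C6H5COOH ⇌ C6H5COO- + H+
From the ICE table, Ka = x²/(0.3 − x) = 6.2 × 10^-5.
Neglecting x in the denominator: x = √(6.2 × 10^-5 × 0.3) = 4.31 × 10^-3 M
(x/C₀ = 1.4% < 5%, so the approximation holds.)
pH = −log[H+] = −log(4.31 × 10^-3) = 2.37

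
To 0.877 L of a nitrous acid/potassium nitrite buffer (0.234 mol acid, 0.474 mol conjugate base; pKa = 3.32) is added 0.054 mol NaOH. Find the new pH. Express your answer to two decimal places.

After neutralization: n(HNO2) = 0.18 mol, n(NO2-) = 0.528 mol.
Henderson–Hasselbalch with mole ratio 0.528/0.18: pH = 3.32 + (+0.467)

pH = 3.79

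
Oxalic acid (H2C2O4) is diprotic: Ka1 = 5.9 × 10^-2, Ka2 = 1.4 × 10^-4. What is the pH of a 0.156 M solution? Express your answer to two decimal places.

pH = 1.15

Since Ka1 ≫ Ka2, the first ionization dominates [H+].
Ka1 = x²/(0.156 − x) = 5.9 × 10^-2
Solving the quadratic: x = (−Ka1 + √(Ka1² + 4·Ka1·C₀))/2 = 7.09 × 10^-2 M
pH = −log(7.09 × 10^-2) = 1.15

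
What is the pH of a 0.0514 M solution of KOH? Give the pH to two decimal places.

KOH is a strong base; [OH-] = 0.0514 M.
pOH = -log(0.0514) = 1.29
pH = 14.00 - 1.29 = 12.71

pH = 12.71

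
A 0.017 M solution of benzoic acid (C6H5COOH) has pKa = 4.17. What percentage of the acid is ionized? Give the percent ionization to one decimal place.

C6H5COOH ⇌ C6H5COO- + H+; let x = [H+] at equilibrium.
Ka = 10^(−4.17) = 6.76 × 10^-5
Solve x² + 6.76e-05x − 1.15e-06 = 0 → x = 1.04 × 10^-3 M
Fraction ionized = 1.04 × 10^-3 / 0.017 = 0.0612 → 6.1%

6.1%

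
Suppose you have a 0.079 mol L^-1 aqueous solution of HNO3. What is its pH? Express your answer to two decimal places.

HNO3 is a strong acid and dissociates completely, so [H+] = 0.079 M.
pH = -log(0.079) = 1.10

pH = 1.10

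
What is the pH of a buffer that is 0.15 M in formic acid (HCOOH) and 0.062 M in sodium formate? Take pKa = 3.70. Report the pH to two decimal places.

Henderson–Hasselbalch: pH = pKa + log([HCOO-]/[HCOOH]) = 3.70 + log(0.062/0.15)
pH = 3.70 + (-0.384) = 3.32

pH = 3.32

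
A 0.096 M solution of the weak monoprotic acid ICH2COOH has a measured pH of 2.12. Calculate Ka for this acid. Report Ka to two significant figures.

[H+] = 10^(-2.12) = 7.59 × 10^-3 M
At equilibrium [HA] = 0.096 − 7.59 × 10^-3 = 8.84 × 10^-2 M
Ka = [H+][A-]/[HA] = (7.59 × 10^-3)² / 8.84 × 10^-2 = 6.5 × 10^-4

Ka = 6.5 × 10^-4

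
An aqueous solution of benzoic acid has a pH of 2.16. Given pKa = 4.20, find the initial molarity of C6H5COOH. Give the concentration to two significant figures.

[H+] = 10^(-2.16) = 6.92 × 10^-3 M = x
Ka = 10^(−4.20) = 6.31 × 10^-5
Ka = x²/(C₀ − x) ⇒ C₀ = x + x²/Ka
C₀ = 6.92 × 10^-3 + (6.92 × 10^-3)²/(6.31 × 10^-5) = 7.66 × 10^-1 M

C₀ = 7.7 × 10^-1 M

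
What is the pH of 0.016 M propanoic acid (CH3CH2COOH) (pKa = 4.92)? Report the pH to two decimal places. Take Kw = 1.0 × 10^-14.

pH = 3.36

CH3CH2COOH ⇌ CH3CH2COO- + H+
Ka = 10^(−4.92) = 1.20 × 10^-5
Let x = [H+] at equilibrium. Ka = x²/(0.016 − x).
Assume x ≪ 0.016: x ≈ √(1.20 × 10^-5 × 0.016) = 4.38 × 10^-4 M
(x/C₀ = 2.7% < 5%, so the approximation holds.)
pH = −log(4.38 × 10^-4) = 3.36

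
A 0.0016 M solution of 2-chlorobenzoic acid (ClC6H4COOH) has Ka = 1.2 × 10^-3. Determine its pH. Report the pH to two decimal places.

pH = 3.04

ClC6H4COOH ⇌ ClC6H4COO- + H+
Ka = [H+]²/(0.0016 − [H+]) = 1.2 × 10^-3
[H+] is not negligible relative to C₀; solve [H+]² + 0.0012·[H+] − 1.92e-06 = 0.
[H+] = [−0.0012 + √(0.0012² + 7.68e-06)]/2 = 9.10 × 10^-4 M
pH = −log[H+] = −log(9.10 × 10^-4) = 3.04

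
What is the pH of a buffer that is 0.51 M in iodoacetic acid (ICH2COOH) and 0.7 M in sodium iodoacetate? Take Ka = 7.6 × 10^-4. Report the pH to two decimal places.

pH = 3.26

pKa = −log(7.6 × 10^-4) = 3.119
Henderson–Hasselbalch: pH = pKa + log([ICH2COO-]/[ICH2COOH]) = 3.119 + log(0.7/0.51)
pH = 3.119 + (+0.138) = 3.26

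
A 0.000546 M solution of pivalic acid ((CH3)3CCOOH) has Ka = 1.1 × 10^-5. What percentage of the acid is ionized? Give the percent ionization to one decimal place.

(CH3)3CCOOH ⇌ (CH3)3CCOO- + H+; let x = [H+] at equilibrium.
Solve x² + 1.1e-05x − 6.01e-09 = 0 → x = 7.22 × 10^-5 M
% ionization = x/C₀ × 100% = 7.22 × 10^-5/0.000546 × 100% = 13.2%

13.2%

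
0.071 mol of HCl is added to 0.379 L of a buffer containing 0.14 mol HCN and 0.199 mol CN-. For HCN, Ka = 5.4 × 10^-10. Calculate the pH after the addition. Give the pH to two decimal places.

Added H+ converts CN- to HCN: HCN → 0.211 mol, CN- → 0.128 mol.
pKa = −log(5.4 × 10^-10) = 9.268
Henderson–Hasselbalch with mole ratio 0.128/0.211: pH = 9.268 + (-0.217)

pH = 9.05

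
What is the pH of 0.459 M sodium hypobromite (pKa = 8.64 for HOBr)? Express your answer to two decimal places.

OBr- is the conjugate base of the weak acid HOBr.
Ka = 10^(−8.64) = 2.29 × 10^-9
Kb = Kw/Ka = 1.0×10^-14 / 2.29 × 10^-9 = 4.37 × 10^-6
From the ICE table, Kb = [OH-]²/(0.459 − [OH-]) = 4.37 × 10^-6.
Assume [OH-] ≪ 0.459: [OH-] ≈ √(4.37 × 10^-6 × 0.459) = 1.42 × 10^-3 M
pOH = 2.85, so pH = 14.00 − pOH = 11.15

pH = 11.15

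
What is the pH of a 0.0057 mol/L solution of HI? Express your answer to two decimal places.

HI is a strong acid and dissociates completely, so [H+] = 0.0057 M.
pH = -log(0.0057) = 2.24

pH = 2.24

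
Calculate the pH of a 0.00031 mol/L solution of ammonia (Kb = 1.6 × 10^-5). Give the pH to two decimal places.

NH3 + H2O ⇌ NH4+ + OH-
Kb = [OH-]²/(0.00031 − [OH-]) = 1.6 × 10^-5
[OH-] is not negligible relative to C₀; solve [OH-]² + 1.6e-05·[OH-] − 4.96e-09 = 0.
[OH-] = (−Kb + √(Kb² + 4·Kb·C₀))/2 = 6.29 × 10^-5 M
pOH = −log(6.29 × 10^-5) = 4.20; pH = 14.00 − 4.20 = 9.80

pH = 9.80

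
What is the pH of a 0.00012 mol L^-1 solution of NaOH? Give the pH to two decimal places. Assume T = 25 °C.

pH = 10.08

NaOH is a strong base; [OH-] = 0.00012 M.
pOH = -log(0.00012) = 3.92
pH = 14.00 - 3.92 = 10.08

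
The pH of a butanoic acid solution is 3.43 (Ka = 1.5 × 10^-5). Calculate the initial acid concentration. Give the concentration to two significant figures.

C₀ = 9.6 × 10^-3 M

[H+] = 10^(-3.43) = 3.72 × 10^-4 M = x
Ka = x²/(C₀ − x) ⇒ C₀ = x + x²/Ka
C₀ = 3.72 × 10^-4 + (3.72 × 10^-4)²/(1.5 × 10^-5) = 9.60 × 10^-3 M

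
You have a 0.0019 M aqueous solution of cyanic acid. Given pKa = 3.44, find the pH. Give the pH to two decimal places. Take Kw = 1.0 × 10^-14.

HOCN ⇌ OCN- + H+
Ka = 10^(−3.44) = 3.63 × 10^-4
Let x = [H+] at equilibrium. Ka = x²/(0.0019 − x).
The 5% rule fails; solving x² + Ka·x − Ka·C₀ = 0 exactly:
x = (−Ka + √(Ka² + 4·Ka·C₀))/2 = 6.69 × 10^-4 M
pH = −log(6.69 × 10^-4) = 3.17

pH = 3.17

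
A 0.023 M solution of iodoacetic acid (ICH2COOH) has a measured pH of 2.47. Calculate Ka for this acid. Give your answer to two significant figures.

Ka = 5.9 × 10^-4

[H+] = 10^(-2.47) = 3.39 × 10^-3 M
At equilibrium [HA] = 0.023 − 3.39 × 10^-3 = 1.96 × 10^-2 M
Ka = [H+][A-]/[HA] = (3.39 × 10^-3)² / 1.96 × 10^-2 = 5.9 × 10^-4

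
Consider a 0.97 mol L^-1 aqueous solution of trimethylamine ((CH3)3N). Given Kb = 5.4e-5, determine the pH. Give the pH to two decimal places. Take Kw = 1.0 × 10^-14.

pH = 11.86

(CH3)3N + H2O ⇌ (CH3)3NH+ + OH-
From the ICE table, Kb = x²/(0.97 − x) = 5.4 × 10^-5.
Since Kb ≪ C₀, x ≈ √(Kb·C₀) = 7.24 × 10^-3 M.
(x/C₀ = 0.75% < 5%, so the approximation holds.)
pOH = 2.14, so pH = 14.00 − pOH = 11.86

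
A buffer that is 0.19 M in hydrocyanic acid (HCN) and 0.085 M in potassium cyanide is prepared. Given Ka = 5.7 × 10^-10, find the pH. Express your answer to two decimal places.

pKa = −log(5.7 × 10^-10) = 9.244
Using pH = pKa + log([base]/[acid]) with [base]/[acid] = 0.085/0.19:
pH = 9.244 + (-0.349) = 8.89

pH = 8.89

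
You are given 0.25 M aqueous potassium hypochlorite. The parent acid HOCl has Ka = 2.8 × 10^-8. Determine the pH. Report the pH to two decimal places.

pH = 10.48

OCl- is the conjugate base of the weak acid HOCl.
Kb = Kw/Ka = 1.0×10^-14 / 2.8 × 10^-8 = 3.57 × 10^-7
From the ICE table, Kb = [OH-]²/(0.25 − [OH-]) = 3.57 × 10^-7.
Neglecting [OH-] in the denominator: [OH-] = √(3.57 × 10^-7 × 0.25) = 2.99 × 10^-4 M
pOH = −log(2.99 × 10^-4) = 3.52; pH = 14.00 − 3.52 = 10.48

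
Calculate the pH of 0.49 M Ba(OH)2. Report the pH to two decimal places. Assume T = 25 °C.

pH = 13.99

Ba(OH)2 is a strong base (each formula unit releases 2 OH-); [OH-] = 0.98 M.
pOH = -log(0.98) = 0.01
pH = 14.00 - 0.01 = 13.99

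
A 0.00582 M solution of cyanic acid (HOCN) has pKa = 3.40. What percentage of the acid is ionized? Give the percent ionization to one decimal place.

HOCN ⇌ OCN- + H+; let x = [H+] at equilibrium.
Ka = 10^(−3.40) = 3.98 × 10^-4
Ka = x²/(C₀ − x); solving the quadratic gives x = 1.34 × 10^-3 M.
Fraction ionized = 1.34 × 10^-3 / 0.00582 = 0.2302 → 23.0%

23.0%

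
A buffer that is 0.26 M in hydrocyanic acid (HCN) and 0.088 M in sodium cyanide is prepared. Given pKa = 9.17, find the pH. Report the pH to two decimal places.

pH = 8.70

Using pH = pKa + log([base]/[acid]) with [base]/[acid] = 0.088/0.26:
pH = 9.17 + (-0.470) = 8.70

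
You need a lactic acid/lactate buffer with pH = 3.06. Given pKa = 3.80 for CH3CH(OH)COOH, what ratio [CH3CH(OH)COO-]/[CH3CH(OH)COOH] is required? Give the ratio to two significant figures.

ratio = 0.18

pH = pKa + log(r) ⇒ log(r) = 3.06 − 3.80 = -0.74
r = [CH3CH(OH)COO-]/[CH3CH(OH)COOH] = 10^(-0.74) = 0.182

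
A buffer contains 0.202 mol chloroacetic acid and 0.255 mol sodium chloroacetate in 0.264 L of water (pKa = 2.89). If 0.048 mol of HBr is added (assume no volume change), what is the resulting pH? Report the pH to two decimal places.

Added H+ converts ClCH2COO- to ClCH2COOH: ClCH2COOH → 0.25 mol, ClCH2COO- → 0.207 mol.
pH = pKa + log([A⁻]/[HA]) = 2.89 + log(0.207/0.25) = 2.89 -0.082

pH = 2.81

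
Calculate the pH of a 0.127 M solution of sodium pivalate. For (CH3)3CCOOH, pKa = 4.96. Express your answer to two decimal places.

(CH3)3CCOO- is the conjugate base of the weak acid (CH3)3CCOOH.
Ka = 10^(−4.96) = 1.10 × 10^-5
Kb = Kw/Ka = 1.0×10^-14 / 1.10 × 10^-5 = 9.09 × 10^-10
From the ICE table, Kb = x²/(0.127 − x) = 9.09 × 10^-10.
Since Kb ≪ C₀, x ≈ √(Kb·C₀) = 1.07 × 10^-5 M.
Check: 0.0085% ionized — well under 5%, approximation valid.
pOH = 4.97, so pH = 14.00 − pOH = 9.03

pH = 9.03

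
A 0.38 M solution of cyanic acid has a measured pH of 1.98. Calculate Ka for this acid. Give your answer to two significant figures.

Ka = 3.0 × 10^-4

[H+] = 10^(-1.98) = 1.05 × 10^-2 M
At equilibrium [HA] = 0.38 − 1.05 × 10^-2 = 3.69 × 10^-1 M
Ka = [H+][A-]/[HA] = (1.05 × 10^-2)² / 3.69 × 10^-1 = 3.0 × 10^-4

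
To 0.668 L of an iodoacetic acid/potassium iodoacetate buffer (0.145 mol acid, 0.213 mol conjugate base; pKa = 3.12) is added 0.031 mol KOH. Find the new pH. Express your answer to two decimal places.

pH = 3.45

After neutralization: n(ICH2COOH) = 0.114 mol, n(ICH2COO-) = 0.244 mol.
pH = pKa + log(n_ICH2COO-/n_ICH2COOH) = 3.12 + log(0.244/0.114) = 3.12 + (+0.330)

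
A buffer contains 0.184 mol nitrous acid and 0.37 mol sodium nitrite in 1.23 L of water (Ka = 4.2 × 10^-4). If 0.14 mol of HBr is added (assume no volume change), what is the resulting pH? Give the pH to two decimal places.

pH = 3.23

Added H+ converts NO2- to HNO2: HNO2 → 0.324 mol, NO2- → 0.23 mol.
pKa = −log(4.2 × 10^-4) = 3.377
pH = pKa + log([A⁻]/[HA]) = 3.377 + log(0.23/0.324) = 3.377 -0.149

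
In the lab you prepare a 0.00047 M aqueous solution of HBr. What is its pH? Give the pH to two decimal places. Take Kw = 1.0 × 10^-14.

HBr is a strong acid and dissociates completely, so [H+] = 0.00047 M.
pH = -log(0.00047) = 3.33

pH = 3.33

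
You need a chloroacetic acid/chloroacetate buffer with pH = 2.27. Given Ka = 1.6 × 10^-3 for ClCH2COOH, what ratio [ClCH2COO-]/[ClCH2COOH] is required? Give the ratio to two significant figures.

pKa = -log(1.6 × 10^-3) = 2.796
pH = pKa + log(r) ⇒ log(r) = 2.27 − 2.796 = -0.526
r = [ClCH2COO-]/[ClCH2COOH] = 10^(-0.526) = 0.298

ratio = 0.30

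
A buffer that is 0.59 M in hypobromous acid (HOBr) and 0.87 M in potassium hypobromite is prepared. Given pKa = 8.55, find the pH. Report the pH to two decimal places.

pH = 8.72

Using pH = pKa + log([base]/[acid]) with [base]/[acid] = 0.87/0.59:
pH = 8.55 + (+0.169) = 8.72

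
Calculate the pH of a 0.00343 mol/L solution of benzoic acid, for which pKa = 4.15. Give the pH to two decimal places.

C6H5COOH ⇌ C6H5COO- + H+
Ka = 10^(−4.15) = 7.08 × 10^-5
From the ICE table, Ka = [H+]²/(0.00343 − [H+]) = 7.08 × 10^-5.
The 5% rule fails; solving [H+]² + Ka·[H+] − Ka·C₀ = 0 exactly:
[H+] = (−Ka + √(Ka² + 4·Ka·C₀))/2 = 4.59 × 10^-4 M
pH = −log(4.59 × 10^-4) = 3.34

pH = 3.34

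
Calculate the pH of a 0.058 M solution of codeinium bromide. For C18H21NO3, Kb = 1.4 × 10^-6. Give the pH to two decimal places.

pH = 4.69

C18H22NO3+ is the conjugate acid of the weak base C18H21NO3.
Ka = Kw/Kb = 1.0×10^-14 / 1.4 × 10^-6 = 7.14 × 10^-9
From the ICE table, Ka = [H+]²/(0.058 − [H+]) = 7.14 × 10^-9.
Neglecting [H+] in the denominator: [H+] = √(7.14 × 10^-9 × 0.058) = 2.03 × 10^-5 M
pH = −log[H+] = −log(2.03 × 10^-5) = 4.69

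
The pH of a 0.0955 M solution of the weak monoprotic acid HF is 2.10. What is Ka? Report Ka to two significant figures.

Ka = 7.2 × 10^-4

[H+] = 10^(-2.10) = 7.94 × 10^-3 M
At equilibrium [HA] = 0.0955 − 7.94 × 10^-3 = 8.76 × 10^-2 M
Ka = [H+][A-]/[HA] = (7.94 × 10^-3)² / 8.76 × 10^-2 = 7.2 × 10^-4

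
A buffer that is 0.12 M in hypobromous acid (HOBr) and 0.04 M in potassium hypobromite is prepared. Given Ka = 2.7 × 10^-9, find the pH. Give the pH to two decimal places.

pKa = −log(2.7 × 10^-9) = 8.569
Henderson–Hasselbalch: pH = pKa + log([OBr-]/[HOBr]) = 8.569 + log(0.04/0.12)
pH = 8.569 + (-0.477) = 8.09

pH = 8.09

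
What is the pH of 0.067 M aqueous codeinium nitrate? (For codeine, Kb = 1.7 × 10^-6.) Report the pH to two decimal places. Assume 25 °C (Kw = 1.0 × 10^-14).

pH = 4.70

C18H22NO3+ is the conjugate acid of the weak base C18H21NO3.
Ka = Kw/Kb = 1.0×10^-14 / 1.7 × 10^-6 = 5.88 × 10^-9
From the ICE table, Ka = x²/(0.067 − x) = 5.88 × 10^-9.
Assume x ≪ 0.067: x ≈ √(5.88 × 10^-9 × 0.067) = 1.98 × 10^-5 M
Check: 0.03% ionized — well under 5%, approximation valid.
pH = −log[H+] = −log(1.98 × 10^-5) = 4.70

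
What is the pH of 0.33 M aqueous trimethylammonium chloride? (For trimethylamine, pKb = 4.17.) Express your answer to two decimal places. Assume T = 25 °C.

pH = 5.16

(CH3)3NH+ is the conjugate acid of the weak base (CH3)3N.
Kb = 10^(−4.17) = 6.76 × 10^-5
Ka = Kw/Kb = 1.0×10^-14 / 6.76 × 10^-5 = 1.48 × 10^-10
Ka = x²/(0.33 − x) = 1.48 × 10^-10
Neglecting x in the denominator: x = √(1.48 × 10^-10 × 0.33) = 6.99 × 10^-6 M
(x/C₀ = 0.0021% < 5%, so the approximation holds.)
pH = −log(6.99 × 10^-6) = 5.16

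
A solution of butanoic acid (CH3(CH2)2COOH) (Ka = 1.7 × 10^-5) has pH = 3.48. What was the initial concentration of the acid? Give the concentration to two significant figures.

[H+] = 10^(-3.48) = 3.31 × 10^-4 M = x
Ka = x²/(C₀ − x) ⇒ C₀ = x + x²/Ka
C₀ = 3.31 × 10^-4 + (3.31 × 10^-4)²/(1.7 × 10^-5) = 6.78 × 10^-3 M

C₀ = 6.8 × 10^-3 M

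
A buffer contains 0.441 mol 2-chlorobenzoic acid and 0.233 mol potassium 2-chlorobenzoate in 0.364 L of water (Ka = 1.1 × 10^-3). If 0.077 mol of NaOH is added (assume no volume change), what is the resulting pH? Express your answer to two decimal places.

After neutralization: n(ClC6H4COOH) = 0.364 mol, n(ClC6H4COO-) = 0.31 mol.
pKa = −log(1.1 × 10^-3) = 2.959
pH = pKa + log([A⁻]/[HA]) = 2.959 + log(0.31/0.364) = 2.959 -0.070

pH = 2.89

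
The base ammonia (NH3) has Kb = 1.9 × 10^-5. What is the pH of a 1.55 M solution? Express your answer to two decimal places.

pH = 11.73

NH3 + H2O ⇌ NH4+ + OH-
From the ICE table, Kb = x²/(1.55 − x) = 1.9 × 10^-5.
Since Kb ≪ C₀, x ≈ √(Kb·C₀) = 5.43 × 10^-3 M.
(x/C₀ = 0.35% < 5%, so the approximation holds.)
pOH = −log(5.43 × 10^-3) = 2.27; pH = 14.00 − 2.27 = 11.73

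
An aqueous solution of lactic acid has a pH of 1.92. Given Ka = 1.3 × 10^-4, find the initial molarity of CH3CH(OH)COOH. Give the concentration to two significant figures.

[H+] = 10^(-1.92) = 1.20 × 10^-2 M = x
Ka = x²/(C₀ − x) ⇒ C₀ = x + x²/Ka
C₀ = 1.20 × 10^-2 + (1.20 × 10^-2)²/(1.3 × 10^-4) = 1.12 M

C₀ = 1.1 M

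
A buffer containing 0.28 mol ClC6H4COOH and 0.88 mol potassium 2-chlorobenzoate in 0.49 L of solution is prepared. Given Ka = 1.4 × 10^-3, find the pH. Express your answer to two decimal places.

pKa = −log(1.4 × 10^-3) = 2.854
pH = pKa + log([A⁻]/[HA]) = 2.854 + log(0.88/0.28)
pH = 2.854 + (+0.497) = 3.35

pH = 3.35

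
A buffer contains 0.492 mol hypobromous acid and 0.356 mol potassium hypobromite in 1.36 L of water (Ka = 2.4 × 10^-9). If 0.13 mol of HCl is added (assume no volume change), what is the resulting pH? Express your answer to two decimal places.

pH = 8.18

After neutralization: n(HOBr) = 0.622 mol, n(OBr-) = 0.226 mol.
pKa = −log(2.4 × 10^-9) = 8.620
Henderson–Hasselbalch with mole ratio 0.226/0.622: pH = 8.620 + (-0.440)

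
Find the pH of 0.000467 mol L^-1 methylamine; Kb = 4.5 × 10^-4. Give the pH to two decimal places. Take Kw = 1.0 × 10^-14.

pH = 10.46

CH3NH2 + H2O ⇌ CH3NH3+ + OH-
From the ICE table, Kb = [OH-]²/(0.000467 − [OH-]) = 4.5 × 10^-4.
Here C₀/Kb ≈ 1.04, so the small-[OH-] approximation fails. Use the quadratic:
[OH-] = (−Kb + √(Kb² + 4·Kb·C₀))/2 = 2.86 × 10^-4 M
pOH = 3.54, so pH = 14.00 − pOH = 10.46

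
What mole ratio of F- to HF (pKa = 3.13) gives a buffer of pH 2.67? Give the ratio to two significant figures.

pH = pKa + log(r) ⇒ log(r) = 2.67 − 3.13 = -0.46
r = [F-]/[HF] = 10^(-0.46) = 0.347

ratio = 0.35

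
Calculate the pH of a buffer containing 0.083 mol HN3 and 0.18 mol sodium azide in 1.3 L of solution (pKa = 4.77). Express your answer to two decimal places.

pH = 5.11

Using pH = pKa + log([base]/[acid]) with [base]/[acid] = 0.18/0.083:
pH = 4.77 + (+0.336) = 5.11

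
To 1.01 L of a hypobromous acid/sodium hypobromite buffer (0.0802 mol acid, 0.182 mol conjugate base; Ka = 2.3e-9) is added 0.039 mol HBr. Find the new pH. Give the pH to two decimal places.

pH = 8.72

Added H+ converts OBr- to HOBr: HOBr → 0.119 mol, OBr- → 0.143 mol.
pKa = −log(2.3 × 10^-9) = 8.638
Henderson–Hasselbalch with mole ratio 0.143/0.119: pH = 8.638 + (+0.080)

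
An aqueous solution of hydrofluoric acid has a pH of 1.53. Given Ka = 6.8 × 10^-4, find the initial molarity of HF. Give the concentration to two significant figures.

[H+] = 10^(-1.53) = 2.95 × 10^-2 M = x
Ka = x²/(C₀ − x) ⇒ C₀ = x + x²/Ka
C₀ = 2.95 × 10^-2 + (2.95 × 10^-2)²/(6.8 × 10^-4) = 1.31 M

C₀ = 1.3 M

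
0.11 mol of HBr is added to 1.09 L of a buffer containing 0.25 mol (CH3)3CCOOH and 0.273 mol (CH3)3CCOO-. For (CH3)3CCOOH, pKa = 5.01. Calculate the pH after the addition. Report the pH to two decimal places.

After neutralization: n((CH3)3CCOOH) = 0.36 mol, n((CH3)3CCOO-) = 0.163 mol.
pH = pKa + log(n_(CH3)3CCOO-/n_(CH3)3CCOOH) = 5.01 + log(0.163/0.36) = 5.01 + (-0.344)

pH = 4.67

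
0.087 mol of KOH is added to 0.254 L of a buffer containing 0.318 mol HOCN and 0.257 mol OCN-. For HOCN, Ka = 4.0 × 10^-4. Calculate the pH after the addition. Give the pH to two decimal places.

pH = 3.57

OH- converts HOCN to OCN-: HOCN → 0.231 mol, OCN- → 0.344 mol.
pKa = −log(4.0 × 10^-4) = 3.398
pH = pKa + log(n_OCN-/n_HOCN) = 3.398 + log(0.344/0.231) = 3.398 + (+0.173)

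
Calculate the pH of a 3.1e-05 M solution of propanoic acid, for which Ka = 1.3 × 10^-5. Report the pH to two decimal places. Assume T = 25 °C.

CH3CH2COOH ⇌ CH3CH2COO- + H+
From the ICE table, Ka = [H+]²/(3.1e-05 − [H+]) = 1.3 × 10^-5.
The 5% rule fails; solving [H+]² + Ka·[H+] − Ka·C₀ = 0 exactly:
[H+] = [−1.3e-05 + √(1.3e-05² + 1.61e-09)]/2 = 1.46 × 10^-5 M
pH = −log[H+] = −log(1.46 × 10^-5) = 4.84

pH = 4.84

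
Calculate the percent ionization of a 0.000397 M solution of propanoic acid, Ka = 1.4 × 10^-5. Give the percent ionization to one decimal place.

CH3CH2COOH ⇌ CH3CH2COO- + H+; let x = [H+] at equilibrium.
Solve x² + 1.4e-05x − 5.56e-09 = 0 → x = 6.79 × 10^-5 M
Fraction ionized = 6.79 × 10^-5 / 0.000397 = 0.1710 → 17.1%

17.1%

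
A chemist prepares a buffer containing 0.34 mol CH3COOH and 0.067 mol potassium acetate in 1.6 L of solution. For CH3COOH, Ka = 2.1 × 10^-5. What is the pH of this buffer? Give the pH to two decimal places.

pH = 3.97

pKa = −log(2.1 × 10^-5) = 4.678
pH = pKa + log([A⁻]/[HA]) = 4.678 + log(0.067/0.34)
pH = 4.678 + (-0.705) = 3.97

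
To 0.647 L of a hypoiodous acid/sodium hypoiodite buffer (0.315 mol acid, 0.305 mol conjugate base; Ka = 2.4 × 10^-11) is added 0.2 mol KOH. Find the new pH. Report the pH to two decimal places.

pH = 11.26

After neutralization: n(HOI) = 0.115 mol, n(OI-) = 0.505 mol.
pKa = −log(2.4 × 10^-11) = 10.620
pH = pKa + log([A⁻]/[HA]) = 10.620 + log(0.505/0.115) = 10.620 +0.643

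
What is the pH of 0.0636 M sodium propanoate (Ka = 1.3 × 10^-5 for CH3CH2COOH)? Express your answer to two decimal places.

pH = 8.84

CH3CH2COO- is the conjugate base of the weak acid CH3CH2COOH.
Kb = Kw/Ka = 1.0×10^-14 / 1.3 × 10^-5 = 7.69 × 10^-10
From the ICE table, Kb = x²/(0.0636 − x) = 7.69 × 10^-10.
Neglecting x in the denominator: x = √(7.69 × 10^-10 × 0.0636) = 6.99 × 10^-6 M
(x/C₀ = 0.011% < 5%, so the approximation holds.)
pOH = −log(6.99 × 10^-6) = 5.16; pH = 14.00 − 5.16 = 8.84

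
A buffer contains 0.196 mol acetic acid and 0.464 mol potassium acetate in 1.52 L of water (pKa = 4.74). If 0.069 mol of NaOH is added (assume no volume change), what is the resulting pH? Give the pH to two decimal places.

After neutralization: n(CH3COOH) = 0.127 mol, n(CH3COO-) = 0.533 mol.
Henderson–Hasselbalch with mole ratio 0.533/0.127: pH = 4.74 + (+0.623)

pH = 5.36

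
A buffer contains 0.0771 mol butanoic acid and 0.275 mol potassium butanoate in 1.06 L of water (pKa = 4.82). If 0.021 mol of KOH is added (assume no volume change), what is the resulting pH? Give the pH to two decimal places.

OH- converts CH3(CH2)2COOH to CH3(CH2)2COO-: CH3(CH2)2COOH → 0.0561 mol, CH3(CH2)2COO- → 0.296 mol.
pH = pKa + log(n_CH3(CH2)2COO-/n_CH3(CH2)2COOH) = 4.82 + log(0.296/0.0561) = 4.82 + (+0.722)

pH = 5.54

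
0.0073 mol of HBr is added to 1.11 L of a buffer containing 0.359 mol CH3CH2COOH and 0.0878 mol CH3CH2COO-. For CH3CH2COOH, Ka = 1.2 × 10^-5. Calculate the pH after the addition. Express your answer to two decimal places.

pH = 4.26

Added H+ converts CH3CH2COO- to CH3CH2COOH: CH3CH2COOH → 0.366 mol, CH3CH2COO- → 0.0805 mol.
pKa = −log(1.2 × 10^-5) = 4.921
pH = pKa + log(n_CH3CH2COO-/n_CH3CH2COOH) = 4.921 + log(0.0805/0.366) = 4.921 + (-0.658)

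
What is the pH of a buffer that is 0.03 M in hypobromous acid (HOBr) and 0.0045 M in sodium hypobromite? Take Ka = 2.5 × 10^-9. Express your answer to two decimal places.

pH = 7.78

pKa = −log(2.5 × 10^-9) = 8.602
Henderson–Hasselbalch: pH = pKa + log([OBr-]/[HOBr]) = 8.602 + log(0.0045/0.03)
pH = 8.602 + (-0.824) = 7.78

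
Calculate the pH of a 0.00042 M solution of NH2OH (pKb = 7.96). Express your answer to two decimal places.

NH2OH + H2O ⇌ NH3OH+ + OH-
Kb = 10^(−7.96) = 1.10 × 10^-8
From the ICE table, Kb = [OH-]²/(0.00042 − [OH-]) = 1.10 × 10^-8.
Neglecting [OH-] in the denominator: [OH-] = √(1.10 × 10^-8 × 0.00042) = 2.15 × 10^-6 M
([OH-]/C₀ = 0.51% < 5%, so the approximation holds.)
pOH = −log(2.15 × 10^-6) = 5.67; pH = 14.00 − 5.67 = 8.33

pH = 8.33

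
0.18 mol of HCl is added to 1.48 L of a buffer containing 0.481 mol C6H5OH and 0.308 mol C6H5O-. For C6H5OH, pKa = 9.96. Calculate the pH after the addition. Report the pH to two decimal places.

pH = 9.25

After neutralization: n(C6H5OH) = 0.661 mol, n(C6H5O-) = 0.128 mol.
pH = pKa + log(n_C6H5O-/n_C6H5OH) = 9.96 + log(0.128/0.661) = 9.96 + (-0.713)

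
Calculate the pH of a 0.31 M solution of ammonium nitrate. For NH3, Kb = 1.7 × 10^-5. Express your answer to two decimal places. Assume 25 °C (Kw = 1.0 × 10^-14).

NH4+ is the conjugate acid of the weak base NH3.
Ka = Kw/Kb = 1.0×10^-14 / 1.7 × 10^-5 = 5.88 × 10^-10
Let x = [H+] at equilibrium. Ka = x²/(0.31 − x).
Since Ka ≪ C₀, x ≈ √(Ka·C₀) = 1.35 × 10^-5 M.
Check: 0.0044% ionized — well under 5%, approximation valid.
pH = −log[H+] = −log(1.35 × 10^-5) = 4.87

pH = 4.87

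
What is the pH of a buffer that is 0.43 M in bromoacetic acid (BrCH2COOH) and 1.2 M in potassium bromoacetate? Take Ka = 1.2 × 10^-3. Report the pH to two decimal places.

pH = 3.37

pKa = −log(1.2 × 10^-3) = 2.921
Using pH = pKa + log([base]/[acid]) with [base]/[acid] = 1.2/0.43:
pH = 2.921 + (+0.446) = 3.37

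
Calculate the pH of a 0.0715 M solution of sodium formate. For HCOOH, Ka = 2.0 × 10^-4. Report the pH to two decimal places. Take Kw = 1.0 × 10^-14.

pH = 8.28

HCOO- is the conjugate base of the weak acid HCOOH.
Kb = Kw/Ka = 1.0×10^-14 / 2.0 × 10^-4 = 5.00 × 10^-11
From the ICE table, Kb = [OH-]²/(0.0715 − [OH-]) = 5.00 × 10^-11.
Neglecting [OH-] in the denominator: [OH-] = √(5.00 × 10^-11 × 0.0715) = 1.89 × 10^-6 M
pOH = 5.72, so pH = 14.00 − pOH = 8.28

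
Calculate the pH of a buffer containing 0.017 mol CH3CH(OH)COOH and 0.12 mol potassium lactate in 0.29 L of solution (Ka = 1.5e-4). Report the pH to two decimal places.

pKa = −log(1.5 × 10^-4) = 3.824
pH = pKa + log([A⁻]/[HA]) = 3.824 + log(0.12/0.017)
pH = 3.824 + (+0.849) = 4.67

pH = 4.67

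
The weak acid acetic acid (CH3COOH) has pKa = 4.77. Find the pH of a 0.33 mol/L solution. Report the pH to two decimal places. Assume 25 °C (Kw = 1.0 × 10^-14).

CH3COOH ⇌ CH3COO- + H+
Ka = 10^(−4.77) = 1.70 × 10^-5
From the ICE table, Ka = [H+]²/(0.33 − [H+]) = 1.70 × 10^-5.
Neglecting [H+] in the denominator: [H+] = √(1.70 × 10^-5 × 0.33) = 2.37 × 10^-3 M
([H+]/C₀ = 0.72% < 5%, so the approximation holds.)
pH = −log(2.37 × 10^-3) = 2.63

pH = 2.63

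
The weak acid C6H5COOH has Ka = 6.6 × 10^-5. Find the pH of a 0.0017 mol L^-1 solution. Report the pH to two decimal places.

pH = 3.52

C6H5COOH ⇌ C6H5COO- + H+
Let x = [H+] at equilibrium. Ka = x²/(0.0017 − x).
Here C₀/Ka ≈ 25.8, so the small-x approximation fails. Use the quadratic:
x = [−6.6e-05 + √(6.6e-05² + 4.49e-07)]/2 = 3.04 × 10^-4 M
pH = −log(3.04 × 10^-4) = 3.52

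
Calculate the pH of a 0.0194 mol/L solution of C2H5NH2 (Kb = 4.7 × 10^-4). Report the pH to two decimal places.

C2H5NH2 + H2O ⇌ C2H5NH3+ + OH-
Kb = x²/(0.0194 − x) = 4.7 × 10^-4
The 5% rule fails; solving x² + Kb·x − Kb·C₀ = 0 exactly:
x = [−0.00047 + √(0.00047² + 3.65e-05)]/2 = 2.79 × 10^-3 M
pOH = −log(2.79 × 10^-3) = 2.55; pH = 14.00 − 2.55 = 11.45

pH = 11.45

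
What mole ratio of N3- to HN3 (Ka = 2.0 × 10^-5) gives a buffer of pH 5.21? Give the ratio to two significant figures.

ratio = 3.2

pKa = -log(2.0 × 10^-5) = 4.699
pH = pKa + log(r) ⇒ log(r) = 5.21 − 4.699 = +0.511
r = [N3-]/[HN3] = 10^(+0.511) = 3.24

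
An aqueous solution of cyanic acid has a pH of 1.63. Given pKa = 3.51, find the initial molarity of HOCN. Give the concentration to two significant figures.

[H+] = 10^(-1.63) = 2.34 × 10^-2 M = x
Ka = 10^(−3.51) = 3.09 × 10^-4
Ka = x²/(C₀ − x) ⇒ C₀ = x + x²/Ka
C₀ = 2.34 × 10^-2 + (2.34 × 10^-2)²/(3.09 × 10^-4) = 1.80 M

C₀ = 1.8 M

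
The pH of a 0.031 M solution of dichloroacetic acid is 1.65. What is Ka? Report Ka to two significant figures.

[H+] = 10^(-1.65) = 2.24 × 10^-2 M
At equilibrium [HA] = 0.031 − 2.24 × 10^-2 = 8.60 × 10^-3 M
Ka = [H+][A-]/[HA] = (2.24 × 10^-2)² / 8.60 × 10^-3 = 5.8 × 10^-2

Ka = 5.8 × 10^-2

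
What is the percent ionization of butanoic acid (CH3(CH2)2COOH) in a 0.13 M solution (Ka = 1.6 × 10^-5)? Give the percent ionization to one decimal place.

CH3(CH2)2COOH ⇌ CH3(CH2)2COO- + H+; let x = [H+] at equilibrium.
x ≈ √(Ka·C₀) = √(1.6 × 10^-5 × 0.13) = 1.44 × 10^-3 M
% ionization = x/C₀ × 100% = 1.44 × 10^-3/0.13 × 100% = 1.1%

1.1%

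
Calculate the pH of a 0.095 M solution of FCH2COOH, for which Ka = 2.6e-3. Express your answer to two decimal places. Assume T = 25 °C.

FCH2COOH ⇌ FCH2COO- + H+
Ka = x²/(0.095 − x) = 2.6 × 10^-3
Here C₀/Ka ≈ 36.5, so the small-x approximation fails. Use the quadratic:
x = [−0.0026 + √(0.0026² + 0.000988)]/2 = 1.45 × 10^-2 M
pH = −log[H+] = −log(1.45 × 10^-2) = 1.84

pH = 1.84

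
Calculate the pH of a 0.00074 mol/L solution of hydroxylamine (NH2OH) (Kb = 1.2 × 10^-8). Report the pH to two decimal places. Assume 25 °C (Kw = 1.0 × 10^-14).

NH2OH + H2O ⇌ NH3OH+ + OH-
From the ICE table, Kb = x²/(0.00074 − x) = 1.2 × 10^-8.
Assume x ≪ 0.00074: x ≈ √(1.2 × 10^-8 × 0.00074) = 2.98 × 10^-6 M
Check: 0.4% ionized — well under 5%, approximation valid.
pOH = −log(2.98 × 10^-6) = 5.53; pH = 14.00 − 5.53 = 8.47

pH = 8.47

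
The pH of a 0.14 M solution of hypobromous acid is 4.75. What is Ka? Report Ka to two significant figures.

[H+] = 10^(-4.75) = 1.78 × 10^-5 M
At equilibrium [HA] = 0.14 − 1.78 × 10^-5 = 1.40 × 10^-1 M
Ka = [H+][A-]/[HA] = (1.78 × 10^-5)² / 1.40 × 10^-1 = 2.3 × 10^-9

Ka = 2.3 × 10^-9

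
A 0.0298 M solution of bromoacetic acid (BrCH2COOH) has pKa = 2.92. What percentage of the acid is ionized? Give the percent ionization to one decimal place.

18.2%

BrCH2COOH ⇌ BrCH2COO- + H+; let x = [H+] at equilibrium.
Ka = 10^(−2.92) = 1.20 × 10^-3
Ka = x²/(C₀ − x); solving the quadratic gives x = 5.41 × 10^-3 M.
% ionization = x/C₀ × 100% = 5.41 × 10^-3/0.0298 × 100% = 18.2%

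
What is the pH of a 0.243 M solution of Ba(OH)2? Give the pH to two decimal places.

pH = 13.69

Ba(OH)2 is a strong base (each formula unit releases 2 OH-); [OH-] = 0.486 M.
pOH = -log(0.486) = 0.31
pH = 14.00 - 0.31 = 13.69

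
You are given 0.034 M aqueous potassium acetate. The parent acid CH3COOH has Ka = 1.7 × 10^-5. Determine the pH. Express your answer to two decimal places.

CH3COO- is the conjugate base of the weak acid CH3COOH.
Kb = Kw/Ka = 1.0×10^-14 / 1.7 × 10^-5 = 5.88 × 10^-10
Kb = [OH-]²/(0.034 − [OH-]) = 5.88 × 10^-10
Since Kb ≪ C₀, [OH-] ≈ √(Kb·C₀) = 4.47 × 10^-6 M.
([OH-]/C₀ = 0.013% < 5%, so the approximation holds.)
pOH = 5.35, so pH = 14.00 − pOH = 8.65

pH = 8.65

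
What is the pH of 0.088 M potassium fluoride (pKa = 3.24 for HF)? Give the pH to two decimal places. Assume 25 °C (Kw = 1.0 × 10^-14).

F- is the conjugate base of the weak acid HF.
Ka = 10^(−3.24) = 5.75 × 10^-4
Kb = Kw/Ka = 1.0×10^-14 / 5.75 × 10^-4 = 1.74 × 10^-11
Let x = [OH-] at equilibrium. Kb = x²/(0.088 − x).
Assume x ≪ 0.088: x ≈ √(1.74 × 10^-11 × 0.088) = 1.24 × 10^-6 M
Check: 0.0014% ionized — well under 5%, approximation valid.
pOH = 5.91, so pH = 14.00 − pOH = 8.09

pH = 8.09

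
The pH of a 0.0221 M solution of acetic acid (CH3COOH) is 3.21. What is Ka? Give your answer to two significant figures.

[H+] = 10^(-3.21) = 6.17 × 10^-4 M
At equilibrium [HA] = 0.0221 − 6.17 × 10^-4 = 2.15 × 10^-2 M
Ka = [H+][A-]/[HA] = (6.17 × 10^-4)² / 2.15 × 10^-2 = 1.8 × 10^-5

Ka = 1.8 × 10^-5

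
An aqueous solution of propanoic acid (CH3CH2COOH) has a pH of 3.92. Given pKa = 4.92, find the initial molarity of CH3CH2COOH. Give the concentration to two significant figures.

[H+] = 10^(-3.92) = 1.20 × 10^-4 M = x
Ka = 10^(−4.92) = 1.20 × 10^-5
Ka = x²/(C₀ − x) ⇒ C₀ = x + x²/Ka
C₀ = 1.20 × 10^-4 + (1.20 × 10^-4)²/(1.20 × 10^-5) = 1.32 × 10^-3 M

C₀ = 1.3 × 10^-3 M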